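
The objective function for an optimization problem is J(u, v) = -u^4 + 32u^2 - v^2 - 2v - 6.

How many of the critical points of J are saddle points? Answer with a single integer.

1

J separates as a function of u plus a function of v, so ∇J=0 decouples.
∂J/∂u = -4u(u - 4)(u + 4) = 0 at u ∈ {-4, 0, 4}; ∂J/∂v = -2(v + 1) = 0 at v ∈ {-1}.
The Hessian is diagonal: diag(J_uu, J_vv). Second derivatives: J_uu(-4)=-128, J_uu(0)=64, J_uu(4)=-128; J_vv(-1)=-2.
Saddle points occur where the two diagonal entries have opposite signs: (0, -1). Count: 1.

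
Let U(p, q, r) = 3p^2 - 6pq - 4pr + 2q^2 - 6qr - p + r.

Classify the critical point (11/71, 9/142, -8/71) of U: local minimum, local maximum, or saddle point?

The Hessian is constant: H = [[6, -6, -4], [-6, 4, -6], [-4, -6, 0]].
Leading principal minors: Δ₁ = 6, Δ₂ = -12, Δ₃ = -568.
The minors fit neither the all-positive nor the alternating-sign pattern, so H is indefinite: a saddle point.

saddle point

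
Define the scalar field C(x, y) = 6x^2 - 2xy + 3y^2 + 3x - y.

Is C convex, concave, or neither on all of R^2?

convex

C is quadratic, so its Hessian is the constant matrix H = [[12, -2], [-2, 6]].
det(H) = 68, tr(H) = 18.
det(H) > 0 and tr(H) > 0, so H is positive definite everywhere: convex.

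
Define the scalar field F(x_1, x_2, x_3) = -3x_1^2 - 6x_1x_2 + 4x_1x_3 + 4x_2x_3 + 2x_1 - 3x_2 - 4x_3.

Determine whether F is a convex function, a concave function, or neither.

F is quadratic, so its Hessian is the constant matrix H = [[-6, -6, 4], [-6, 0, 4], [4, 4, 0]].
Leading principal minors: -6, -36, -96.
Neither pattern holds ⇒ H is indefinite ⇒ neither convex nor concave.

neither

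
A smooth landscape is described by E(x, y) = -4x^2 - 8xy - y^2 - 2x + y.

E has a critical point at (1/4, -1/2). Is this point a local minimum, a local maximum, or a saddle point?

The Hessian of E is constant: H = [[-8, -8], [-8, -2]].
det(H) = (-8)·(-2) − (-8)² = -48.
Since det(H) < 0, H is indefinite and the critical point is a saddle point.

saddle point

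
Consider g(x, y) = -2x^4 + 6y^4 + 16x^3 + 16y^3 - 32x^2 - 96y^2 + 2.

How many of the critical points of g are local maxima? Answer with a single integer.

2

g separates as a function of x plus a function of y, so ∇g=0 decouples.
∂g/∂x = -8x(x - 4)(x - 2) = 0 at x ∈ {0, 2, 4}; ∂g/∂y = 24y(y - 2)(y + 4) = 0 at y ∈ {-4, 0, 2}.
The Hessian is diagonal: diag(g_xx, g_yy). Second derivatives: g_xx(0)=-64, g_xx(2)=32, g_xx(4)=-64; g_yy(-4)=576, g_yy(0)=-192, g_yy(2)=288.
Local maxima occur where both diagonal entries negative: (0, 0), (4, 0). Count: 2.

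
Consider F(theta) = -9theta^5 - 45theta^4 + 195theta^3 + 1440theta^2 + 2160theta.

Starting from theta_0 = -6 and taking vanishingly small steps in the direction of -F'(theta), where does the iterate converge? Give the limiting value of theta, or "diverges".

F'(theta) = -45(theta - 4)(theta + 1)(theta + 3)(theta + 4), so F'(-6) = -13500.
Gradient descent moves in the -F' direction, i.e. theta is increasing.
The nearest critical point in that direction is theta = -4, where F'' = 1080 > 0 (a local minimum). The iterate converges there.

-4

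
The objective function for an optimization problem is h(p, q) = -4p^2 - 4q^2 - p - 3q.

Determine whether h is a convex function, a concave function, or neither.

h is quadratic, so its Hessian is the constant matrix H = [[-8, 0], [0, -8]].
det(H) = 64, tr(H) = -16.
det(H) > 0 and tr(H) < 0, so H is negative definite everywhere: concave.

concave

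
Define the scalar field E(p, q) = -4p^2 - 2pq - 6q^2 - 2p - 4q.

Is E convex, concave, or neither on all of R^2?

concave

E is quadratic, so its Hessian is the constant matrix H = [[-8, -2], [-2, -12]].
det(H) = 92, tr(H) = -20.
det(H) > 0 and tr(H) < 0, so H is negative definite everywhere: concave.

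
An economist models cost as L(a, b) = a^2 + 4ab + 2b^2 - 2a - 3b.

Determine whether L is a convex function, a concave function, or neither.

neither

L is quadratic, so its Hessian is the constant matrix H = [[2, 4], [4, 4]].
det(H) = -8, tr(H) = 6.
det(H) < 0, so H is indefinite: neither convex nor concave.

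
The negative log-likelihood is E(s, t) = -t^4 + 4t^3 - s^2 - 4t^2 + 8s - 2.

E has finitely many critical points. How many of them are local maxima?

E separates as a function of s plus a function of t, so ∇E=0 decouples.
∂E/∂s = -2(s - 4) = 0 at s ∈ {4}; ∂E/∂t = -4t(t - 2)(t - 1) = 0 at t ∈ {0, 1, 2}.
The Hessian is diagonal: diag(E_ss, E_tt). Second derivatives: E_ss(4)=-2; E_tt(0)=-8, E_tt(1)=4, E_tt(2)=-8.
Local maxima occur where both diagonal entries negative: (4, 0), (4, 2). Count: 2.

2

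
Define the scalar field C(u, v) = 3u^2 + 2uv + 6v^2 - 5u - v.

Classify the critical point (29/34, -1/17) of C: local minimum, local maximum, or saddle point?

local minimum

The Hessian of C is constant: H = [[6, 2], [2, 12]].
det(H) = 6·12 − 2² = 68.
det(H) > 0 and tr(H) = 18 > 0, so H is positive definite and the point is a local minimum.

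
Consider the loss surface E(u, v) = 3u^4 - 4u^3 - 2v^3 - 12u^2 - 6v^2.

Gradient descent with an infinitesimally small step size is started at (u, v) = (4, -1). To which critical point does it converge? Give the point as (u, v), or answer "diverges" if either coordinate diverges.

(2, -2)

E is separable, so gradient descent decouples: u follows -∂E/∂u, v follows -∂E/∂v.
∂E/∂u = 12u(u - 2)(u + 1); at u=4 this is 480, so u decreases.
∂E/∂v = -6v(v + 2); at v=-1 this is 6, so v decreases.
u converges to its nearest critical value 2 (a local min of the u-part); v converges to -2. The iterate converges to (2, -2).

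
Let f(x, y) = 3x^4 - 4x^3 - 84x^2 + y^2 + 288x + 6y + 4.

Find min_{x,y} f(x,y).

-1477

f(x,y) separates as P(x) + Q(y) + 4, so its minimum is min P + min Q + 4.
P'(x) = 12(x - 3)(x - 2)(x + 4) vanishes at x ∈ {-4, 2, 3}; Q'(y) = 2y + 6 vanishes at y ∈ {-3}.
Local minima of P (where P''>0): P(-4)=-1472, P(3)=243. Local minima of Q: Q(-3)=-9.
So the global minimum of f is P(-4) + Q(-3) + 4 = -1472 − 9 + 4 = -1477, attained at (-4, -3).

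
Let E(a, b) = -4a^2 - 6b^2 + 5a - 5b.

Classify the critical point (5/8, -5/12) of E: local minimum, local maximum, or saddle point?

The Hessian of E is constant: H = [[-8, 0], [0, -12]].
det(H) = (-8)·(-12) − 0² = 96.
det(H) > 0 and tr(H) = -20 < 0, so H is negative definite and the point is a local maximum.

local maximum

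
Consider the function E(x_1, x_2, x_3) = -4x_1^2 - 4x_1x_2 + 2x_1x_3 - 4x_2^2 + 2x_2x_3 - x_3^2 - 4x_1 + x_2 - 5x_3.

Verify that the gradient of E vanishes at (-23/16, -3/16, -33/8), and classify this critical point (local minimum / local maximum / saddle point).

local maximum

∇E = (-8x_1 - 4x_2 + 2x_3 - 4, -4x_1 - 8x_2 + 2x_3 + 1, 2x_1 + 2x_2 - 2x_3 - 5); substituting (-23/16, -3/16, -33/8) gives ∇E = (0, 0, 0), so (-23/16, -3/16, -33/8) is indeed a critical point.
The Hessian is constant: H = [[-8, -4, 2], [-4, -8, 2], [2, 2, -2]].
Leading principal minors: Δ₁ = -8, Δ₂ = 48, Δ₃ = -64.
The minors alternate sign starting negative (−, +, −), so H is negative definite: a local maximum.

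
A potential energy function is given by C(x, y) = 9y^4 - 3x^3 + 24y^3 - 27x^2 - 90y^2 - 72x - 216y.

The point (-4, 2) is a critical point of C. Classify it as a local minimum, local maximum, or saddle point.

local minimum

The mixed partial ∂²C/∂x∂y is 0, so the Hessian at any point is diag(C_xx, C_yy) = diag(-18(x + 3), 36(3y^2 + 4y - 5)).
At (-4, 2): H = diag(18, 540).
Both eigenvalues are positive, so H is positive definite: a local minimum.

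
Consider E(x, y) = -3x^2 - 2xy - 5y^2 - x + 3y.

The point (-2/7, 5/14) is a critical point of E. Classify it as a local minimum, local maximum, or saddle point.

The Hessian of E is constant: H = [[-6, -2], [-2, -10]].
det(H) = (-6)·(-10) − (-2)² = 56.
det(H) > 0 and tr(H) = -16 < 0, so H is negative definite and the point is a local maximum.

local maximum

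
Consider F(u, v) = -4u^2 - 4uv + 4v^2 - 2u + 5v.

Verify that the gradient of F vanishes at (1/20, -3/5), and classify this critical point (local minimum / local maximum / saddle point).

∇F = (-8u - 4v - 2, -4u + 8v + 5); substituting (1/20, -3/5) gives ∇F = (0, 0), so (1/20, -3/5) is indeed a critical point.
The Hessian of F is constant: H = [[-8, -4], [-4, 8]].
det(H) = (-8)·8 − (-4)² = -80.
Since det(H) < 0, H is indefinite and the critical point is a saddle point.

saddle point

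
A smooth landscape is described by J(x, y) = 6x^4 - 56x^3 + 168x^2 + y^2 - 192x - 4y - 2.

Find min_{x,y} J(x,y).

J(x,y) separates as P(x) + Q(y) − 2, so its minimum is min P + min Q − 2.
P'(x) = 24(x - 4)(x - 2)(x - 1) vanishes at x ∈ {1, 2, 4}; Q'(y) = 2y - 4 vanishes at y ∈ {2}.
Local minima of P (where P''>0): P(1)=-74, P(4)=-128. Local minima of Q: Q(2)=-4.
So the global minimum of J is P(4) + Q(2) − 2 = -128 − 4 − 2 = -134, attained at (4, 2).

-134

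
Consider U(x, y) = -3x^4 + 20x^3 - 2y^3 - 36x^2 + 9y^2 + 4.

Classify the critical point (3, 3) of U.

local maximum

The mixed partial ∂²U/∂x∂y is 0, so the Hessian at any point is diag(U_xx, U_yy) = diag(12(-3x^2 + 10x - 6), 6(-2y + 3)).
At (3, 3): H = diag(-36, -18).
Both eigenvalues are negative, so H is negative definite: a local maximum.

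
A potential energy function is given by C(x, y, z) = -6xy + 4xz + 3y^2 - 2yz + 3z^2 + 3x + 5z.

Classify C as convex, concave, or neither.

C is quadratic, so its Hessian is the constant matrix H = [[0, -6, 4], [-6, 6, -2], [4, -2, 6]].
Leading principal minors: 0, -36, -216.
Neither pattern holds ⇒ H is indefinite ⇒ neither convex nor concave.

neither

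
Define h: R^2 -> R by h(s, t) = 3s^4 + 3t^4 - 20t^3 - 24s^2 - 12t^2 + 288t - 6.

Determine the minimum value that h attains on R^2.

-470

h(s,t) separates as P(s) + Q(t) − 6, so its minimum is min P + min Q − 6.
P'(s) = 12s(s - 2)(s + 2) vanishes at s ∈ {-2, 0, 2}; Q'(t) = 12(t - 4)(t - 3)(t + 2) vanishes at t ∈ {-2, 3, 4}.
Local minima of P (where P''>0): P(-2)=-48, P(2)=-48. Local minima of Q: Q(-2)=-416, Q(4)=448.
So the global minimum of h is P(-2) + Q(-2) − 6 = -48 − 416 − 6 = -470, attained at (-2, -2).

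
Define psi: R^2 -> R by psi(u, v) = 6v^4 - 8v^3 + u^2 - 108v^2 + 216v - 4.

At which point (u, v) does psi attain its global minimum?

psi(u,v) separates as P(u) + Q(v) − 4, so its minimum is min P + min Q − 4.
P'(u) = 2u vanishes at u ∈ {0}; Q'(v) = 24(v - 3)(v - 1)(v + 3) vanishes at v ∈ {-3, 1, 3}.
Local minima of P (where P''>0): P(0)=0. Local minima of Q: Q(-3)=-918, Q(3)=-54.
So the global minimum of psi is P(0) + Q(-3) − 4 = 0 − 918 − 4 = -922, attained at (0, -3).

(0, -3)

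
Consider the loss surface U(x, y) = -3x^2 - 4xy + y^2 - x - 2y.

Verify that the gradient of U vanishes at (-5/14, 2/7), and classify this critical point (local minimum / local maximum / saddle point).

saddle point

∇U = (-6x - 4y - 1, -4x + 2y - 2); substituting (-5/14, 2/7) gives ∇U = (0, 0), so (-5/14, 2/7) is indeed a critical point.
The Hessian of U is constant: H = [[-6, -4], [-4, 2]].
det(H) = (-6)·2 − (-4)² = -28.
Since det(H) < 0, H is indefinite and the critical point is a saddle point.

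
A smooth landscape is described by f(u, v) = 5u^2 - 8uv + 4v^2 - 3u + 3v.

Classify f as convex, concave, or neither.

convex

f is quadratic, so its Hessian is the constant matrix H = [[10, -8], [-8, 8]].
det(H) = 16, tr(H) = 18.
det(H) > 0 and tr(H) > 0, so H is positive definite everywhere: convex.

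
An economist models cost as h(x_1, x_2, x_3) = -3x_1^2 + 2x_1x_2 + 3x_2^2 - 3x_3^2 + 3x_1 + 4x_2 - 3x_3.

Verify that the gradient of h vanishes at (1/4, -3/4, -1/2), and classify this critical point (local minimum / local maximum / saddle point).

∇h = (-6x_1 + 2x_2 + 3, 2x_1 + 6x_2 + 4, -6x_3 - 3); substituting (1/4, -3/4, -1/2) gives ∇h = (0, 0, 0), so (1/4, -3/4, -1/2) is indeed a critical point.
The Hessian is constant: H = [[-6, 2, 0], [2, 6, 0], [0, 0, -6]].
Leading principal minors: Δ₁ = -6, Δ₂ = -40, Δ₃ = 240.
The minors fit neither the all-positive nor the alternating-sign pattern, so H is indefinite: a saddle point.

saddle point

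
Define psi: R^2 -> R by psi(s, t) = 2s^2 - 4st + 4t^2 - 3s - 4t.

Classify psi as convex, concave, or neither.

psi is quadratic, so its Hessian is the constant matrix H = [[4, -4], [-4, 8]].
det(H) = 16, tr(H) = 12.
det(H) > 0 and tr(H) > 0, so H is positive definite everywhere: convex.

convex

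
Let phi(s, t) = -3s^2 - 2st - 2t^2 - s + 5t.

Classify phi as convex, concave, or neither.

concave

phi is quadratic, so its Hessian is the constant matrix H = [[-6, -2], [-2, -4]].
det(H) = 20, tr(H) = -10.
det(H) > 0 and tr(H) < 0, so H is negative definite everywhere: concave.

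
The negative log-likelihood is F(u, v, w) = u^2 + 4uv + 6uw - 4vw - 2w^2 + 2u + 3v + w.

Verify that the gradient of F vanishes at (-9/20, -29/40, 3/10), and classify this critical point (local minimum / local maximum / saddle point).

∇F = (2u + 4v + 6w + 2, 4u - 4w + 3, 6u - 4v - 4w + 1); substituting (-9/20, -29/40, 3/10) gives ∇F = (0, 0, 0), so (-9/20, -29/40, 3/10) is indeed a critical point.
The Hessian is constant: H = [[2, 4, 6], [4, 0, -4], [6, -4, -4]].
Leading principal minors: Δ₁ = 2, Δ₂ = -16, Δ₃ = -160.
The minors fit neither the all-positive nor the alternating-sign pattern, so H is indefinite: a saddle point.

saddle point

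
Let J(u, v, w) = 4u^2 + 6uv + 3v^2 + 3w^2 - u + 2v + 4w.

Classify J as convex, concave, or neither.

J is quadratic, so its Hessian is the constant matrix H = [[8, 6, 0], [6, 6, 0], [0, 0, 6]].
Leading principal minors: 8, 12, 72.
All positive ⇒ H ≻ 0 ⇒ convex.

convex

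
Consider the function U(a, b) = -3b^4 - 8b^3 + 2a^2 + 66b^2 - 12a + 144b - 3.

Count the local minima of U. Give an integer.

1

U separates as a function of a plus a function of b, so ∇U=0 decouples.
∂U/∂a = 4(a - 3) = 0 at a ∈ {3}; ∂U/∂b = -12(b - 3)(b + 1)(b + 4) = 0 at b ∈ {-4, -1, 3}.
The Hessian is diagonal: diag(U_aa, U_bb). Second derivatives: U_aa(3)=4; U_bb(-4)=-252, U_bb(-1)=144, U_bb(3)=-336.
Local minima occur where both diagonal entries positive: (3, -1). Count: 1.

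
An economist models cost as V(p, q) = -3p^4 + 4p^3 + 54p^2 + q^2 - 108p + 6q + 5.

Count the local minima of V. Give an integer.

V separates as a function of p plus a function of q, so ∇V=0 decouples.
∂V/∂p = -12(p - 3)(p - 1)(p + 3) = 0 at p ∈ {-3, 1, 3}; ∂V/∂q = 2(q + 3) = 0 at q ∈ {-3}.
The Hessian is diagonal: diag(V_pp, V_qq). Second derivatives: V_pp(-3)=-288, V_pp(1)=96, V_pp(3)=-144; V_qq(-3)=2.
Local minima occur where both diagonal entries positive: (1, -3). Count: 1.

1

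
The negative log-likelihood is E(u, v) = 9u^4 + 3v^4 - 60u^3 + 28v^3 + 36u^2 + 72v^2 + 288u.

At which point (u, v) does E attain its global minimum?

E(u,v) separates as P(u) + Q(v), so its minimum is min P + min Q.
P'(u) = 36(u - 4)(u - 2)(u + 1) vanishes at u ∈ {-1, 2, 4}; Q'(v) = 12v(v + 3)(v + 4) vanishes at v ∈ {-4, -3, 0}.
Local minima of P (where P''>0): P(-1)=-183, P(4)=192. Local minima of Q: Q(-4)=128, Q(0)=0.
So the global minimum of E is P(-1) + Q(0) = -183 + 0 = -183, attained at (-1, 0).

(-1, 0)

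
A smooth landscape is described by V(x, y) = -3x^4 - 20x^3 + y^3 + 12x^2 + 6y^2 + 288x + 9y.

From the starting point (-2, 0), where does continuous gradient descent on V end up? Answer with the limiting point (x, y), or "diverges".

(-3, -1)

V is separable, so gradient descent decouples: x follows -∂V/∂x, y follows -∂V/∂y.
∂V/∂x = -12(x - 2)(x + 3)(x + 4); at x=-2 this is 96, so x decreases.
∂V/∂y = 3(y + 1)(y + 3); at y=0 this is 9, so y decreases.
x converges to its nearest critical value -3 (a local min of the x-part); y converges to -1. The iterate converges to (-3, -1).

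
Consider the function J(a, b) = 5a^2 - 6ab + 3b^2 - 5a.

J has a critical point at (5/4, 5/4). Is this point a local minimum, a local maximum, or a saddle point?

The Hessian of J is constant: H = [[10, -6], [-6, 6]].
det(H) = 10·6 − (-6)² = 24.
det(H) > 0 and tr(H) = 16 > 0, so H is positive definite and the point is a local minimum.

local minimum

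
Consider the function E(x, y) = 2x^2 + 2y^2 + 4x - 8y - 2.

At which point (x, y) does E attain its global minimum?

(-1, 2)

E(x,y) separates as P(x) + Q(y) − 2, so its minimum is min P + min Q − 2.
P'(x) = 4x + 4 vanishes at x ∈ {-1}; Q'(y) = 4y - 8 vanishes at y ∈ {2}.
Local minima of P (where P''>0): P(-1)=-2. Local minima of Q: Q(2)=-8.
So the global minimum of E is P(-1) + Q(2) − 2 = -2 − 8 − 2 = -12, attained at (-1, 2).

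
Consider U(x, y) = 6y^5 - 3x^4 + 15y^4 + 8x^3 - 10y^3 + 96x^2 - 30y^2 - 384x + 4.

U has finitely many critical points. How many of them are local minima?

2

U separates as a function of x plus a function of y, so ∇U=0 decouples.
∂U/∂x = -12(x - 4)(x - 2)(x + 4) = 0 at x ∈ {-4, 2, 4}; ∂U/∂y = 30y(y - 1)(y + 1)(y + 2) = 0 at y ∈ {-2, -1, 0, 1}.
The Hessian is diagonal: diag(U_xx, U_yy). Second derivatives: U_xx(-4)=-576, U_xx(2)=144, U_xx(4)=-192; U_yy(-2)=-180, U_yy(-1)=60, U_yy(0)=-60, U_yy(1)=180.
Local minima occur where both diagonal entries positive: (2, -1), (2, 1). Count: 2.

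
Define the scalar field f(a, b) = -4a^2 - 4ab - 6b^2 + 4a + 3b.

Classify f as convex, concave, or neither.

concave

f is quadratic, so its Hessian is the constant matrix H = [[-8, -4], [-4, -12]].
det(H) = 80, tr(H) = -20.
det(H) > 0 and tr(H) < 0, so H is negative definite everywhere: concave.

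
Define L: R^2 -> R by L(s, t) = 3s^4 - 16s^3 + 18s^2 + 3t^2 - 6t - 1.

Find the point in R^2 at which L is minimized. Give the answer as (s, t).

(3, 1)

L(s,t) separates as P(s) + Q(t) − 1, so its minimum is min P + min Q − 1.
P'(s) = 12s(s - 3)(s - 1) vanishes at s ∈ {0, 1, 3}; Q'(t) = 6(t - 1) vanishes at t ∈ {1}.
Local minima of P (where P''>0): P(0)=0, P(3)=-27. Local minima of Q: Q(1)=-3.
So the global minimum of L is P(3) + Q(1) − 1 = -27 − 3 − 1 = -31, attained at (3, 1).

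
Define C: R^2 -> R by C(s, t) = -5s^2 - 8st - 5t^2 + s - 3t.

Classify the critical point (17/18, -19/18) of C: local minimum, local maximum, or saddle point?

The Hessian of C is constant: H = [[-10, -8], [-8, -10]].
det(H) = (-10)·(-10) − (-8)² = 36.
det(H) > 0 and tr(H) = -20 < 0, so H is negative definite and the point is a local maximum.

local maximum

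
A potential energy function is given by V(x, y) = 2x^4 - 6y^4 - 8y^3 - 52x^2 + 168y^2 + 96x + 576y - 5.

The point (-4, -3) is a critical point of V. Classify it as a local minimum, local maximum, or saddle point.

saddle point

The mixed partial ∂²V/∂x∂y is 0, so the Hessian at any point is diag(V_xx, V_yy) = diag(8(3x^2 - 13), 24(-3y^2 - 2y + 14)).
At (-4, -3): H = diag(280, -168).
The eigenvalues have opposite signs, so H is indefinite: a saddle point.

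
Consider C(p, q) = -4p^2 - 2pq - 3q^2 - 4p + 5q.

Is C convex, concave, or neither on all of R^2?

C is quadratic, so its Hessian is the constant matrix H = [[-8, -2], [-2, -6]].
det(H) = 44, tr(H) = -14.
det(H) > 0 and tr(H) < 0, so H is negative definite everywhere: concave.

concave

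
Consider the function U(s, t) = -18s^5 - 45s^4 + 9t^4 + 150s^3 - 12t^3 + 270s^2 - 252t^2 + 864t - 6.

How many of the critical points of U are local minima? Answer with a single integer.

U separates as a function of s plus a function of t, so ∇U=0 decouples.
∂U/∂s = -90s(s - 2)(s + 1)(s + 3) = 0 at s ∈ {-3, -1, 0, 2}; ∂U/∂t = 36(t - 3)(t - 2)(t + 4) = 0 at t ∈ {-4, 2, 3}.
The Hessian is diagonal: diag(U_ss, U_tt). Second derivatives: U_ss(-3)=2700, U_ss(-1)=-540, U_ss(0)=540, U_ss(2)=-2700; U_tt(-4)=1512, U_tt(2)=-216, U_tt(3)=252.
Local minima occur where both diagonal entries positive: (-3, -4), (-3, 3), (0, -4), (0, 3). Count: 4.

4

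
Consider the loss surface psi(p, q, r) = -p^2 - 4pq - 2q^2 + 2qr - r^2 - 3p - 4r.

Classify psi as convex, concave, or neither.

psi is quadratic, so its Hessian is the constant matrix H = [[-2, -4, 0], [-4, -4, 2], [0, 2, -2]].
Leading principal minors: -2, -8, 24.
Neither pattern holds ⇒ H is indefinite ⇒ neither convex nor concave.

neither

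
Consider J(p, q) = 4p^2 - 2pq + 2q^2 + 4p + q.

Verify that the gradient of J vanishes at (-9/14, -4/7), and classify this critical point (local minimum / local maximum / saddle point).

∇J = (8p - 2q + 4, -2p + 4q + 1); substituting (-9/14, -4/7) gives ∇J = (0, 0), so (-9/14, -4/7) is indeed a critical point.
The Hessian of J is constant: H = [[8, -2], [-2, 4]].
det(H) = 8·4 − (-2)² = 28.
det(H) > 0 and tr(H) = 12 > 0, so H is positive definite and the point is a local minimum.

local minimum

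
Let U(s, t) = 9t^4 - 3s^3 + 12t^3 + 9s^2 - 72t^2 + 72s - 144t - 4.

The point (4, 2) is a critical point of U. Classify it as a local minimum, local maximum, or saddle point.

The mixed partial ∂²U/∂s∂t is 0, so the Hessian at any point is diag(U_ss, U_tt) = diag(18(-s + 1), 36(3t^2 + 2t - 4)).
At (4, 2): H = diag(-54, 432).
The eigenvalues have opposite signs, so H is indefinite: a saddle point.

saddle point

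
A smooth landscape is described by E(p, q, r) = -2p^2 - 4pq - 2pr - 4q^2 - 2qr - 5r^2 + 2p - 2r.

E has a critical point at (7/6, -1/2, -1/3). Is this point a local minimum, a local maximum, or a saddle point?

local maximum

The Hessian is constant: H = [[-4, -4, -2], [-4, -8, -2], [-2, -2, -10]].
Leading principal minors: Δ₁ = -4, Δ₂ = 16, Δ₃ = -144.
The minors alternate sign starting negative (−, +, −), so H is negative definite: a local maximum.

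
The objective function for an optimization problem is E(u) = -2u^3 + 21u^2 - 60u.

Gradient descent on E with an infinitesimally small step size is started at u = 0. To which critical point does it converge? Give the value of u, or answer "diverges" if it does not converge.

2

E'(u) = -6(u - 5)(u - 2), so E'(0) = -60.
Gradient descent moves in the -E' direction, i.e. u is increasing.
The nearest critical point in that direction is u = 2, where E'' = 18 > 0 (a local minimum). The iterate converges there.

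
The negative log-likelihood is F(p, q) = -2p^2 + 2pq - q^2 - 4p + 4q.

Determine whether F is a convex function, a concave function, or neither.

F is quadratic, so its Hessian is the constant matrix H = [[-4, 2], [2, -2]].
det(H) = 4, tr(H) = -6.
det(H) > 0 and tr(H) < 0, so H is negative definite everywhere: concave.

concave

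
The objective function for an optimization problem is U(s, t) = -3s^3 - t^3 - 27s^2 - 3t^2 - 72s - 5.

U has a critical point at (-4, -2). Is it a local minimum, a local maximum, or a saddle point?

local minimum

The mixed partial ∂²U/∂s∂t is 0, so the Hessian at any point is diag(U_ss, U_tt) = diag(-18(s + 3), -6(t + 1)).
At (-4, -2): H = diag(18, 6).
Both eigenvalues are positive, so H is positive definite: a local minimum.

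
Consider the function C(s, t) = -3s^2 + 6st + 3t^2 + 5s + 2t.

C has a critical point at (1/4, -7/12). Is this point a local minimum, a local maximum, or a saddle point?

saddle point

The Hessian of C is constant: H = [[-6, 6], [6, 6]].
det(H) = (-6)·6 − 6² = -72.
Since det(H) < 0, H is indefinite and the critical point is a saddle point.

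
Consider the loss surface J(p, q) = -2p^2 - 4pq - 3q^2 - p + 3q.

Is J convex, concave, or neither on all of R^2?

concave

J is quadratic, so its Hessian is the constant matrix H = [[-4, -4], [-4, -6]].
det(H) = 8, tr(H) = -10.
det(H) > 0 and tr(H) < 0, so H is negative definite everywhere: concave.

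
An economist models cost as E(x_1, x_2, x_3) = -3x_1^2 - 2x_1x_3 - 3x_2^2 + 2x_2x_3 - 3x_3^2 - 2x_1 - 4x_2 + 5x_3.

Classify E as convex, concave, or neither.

E is quadratic, so its Hessian is the constant matrix H = [[-6, 0, -2], [0, -6, 2], [-2, 2, -6]].
Leading principal minors: -6, 36, -168.
Signs alternate −, +, − ⇒ H ≺ 0 ⇒ concave.

concave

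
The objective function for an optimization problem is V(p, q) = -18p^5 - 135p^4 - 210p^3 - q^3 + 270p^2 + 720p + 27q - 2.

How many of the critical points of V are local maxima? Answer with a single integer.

2

V separates as a function of p plus a function of q, so ∇V=0 decouples.
∂V/∂p = -90(p - 1)(p + 1)(p + 2)(p + 4) = 0 at p ∈ {-4, -2, -1, 1}; ∂V/∂q = -3(q - 3)(q + 3) = 0 at q ∈ {-3, 3}.
The Hessian is diagonal: diag(V_pp, V_qq). Second derivatives: V_pp(-4)=2700, V_pp(-2)=-540, V_pp(-1)=540, V_pp(1)=-2700; V_qq(-3)=18, V_qq(3)=-18.
Local maxima occur where both diagonal entries negative: (-2, 3), (1, 3). Count: 2.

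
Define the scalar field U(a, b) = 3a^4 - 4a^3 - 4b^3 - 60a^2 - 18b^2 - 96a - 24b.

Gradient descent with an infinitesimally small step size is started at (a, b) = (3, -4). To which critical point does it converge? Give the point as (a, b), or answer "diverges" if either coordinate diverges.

(4, -2)

U is separable, so gradient descent decouples: a follows -∂U/∂a, b follows -∂U/∂b.
∂U/∂a = 12(a - 4)(a + 1)(a + 2); at a=3 this is -240, so a increases.
∂U/∂b = -12(b + 1)(b + 2); at b=-4 this is -72, so b increases.
a converges to its nearest critical value 4 (a local min of the a-part); b converges to -2. The iterate converges to (4, -2).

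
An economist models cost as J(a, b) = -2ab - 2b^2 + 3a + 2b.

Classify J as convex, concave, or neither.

J is quadratic, so its Hessian is the constant matrix H = [[0, -2], [-2, -4]].
det(H) = -4, tr(H) = -4.
det(H) < 0, so H is indefinite: neither convex nor concave.

neither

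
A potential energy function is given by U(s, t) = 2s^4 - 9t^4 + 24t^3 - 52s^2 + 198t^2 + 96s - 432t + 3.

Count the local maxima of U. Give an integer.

U separates as a function of s plus a function of t, so ∇U=0 decouples.
∂U/∂s = 8(s - 3)(s - 1)(s + 4) = 0 at s ∈ {-4, 1, 3}; ∂U/∂t = -36(t - 4)(t - 1)(t + 3) = 0 at t ∈ {-3, 1, 4}.
The Hessian is diagonal: diag(U_ss, U_tt). Second derivatives: U_ss(-4)=280, U_ss(1)=-80, U_ss(3)=112; U_tt(-3)=-1008, U_tt(1)=432, U_tt(4)=-756.
Local maxima occur where both diagonal entries negative: (1, -3), (1, 4). Count: 2.

2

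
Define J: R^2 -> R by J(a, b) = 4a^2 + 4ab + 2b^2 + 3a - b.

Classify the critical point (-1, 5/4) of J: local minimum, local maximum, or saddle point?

The Hessian of J is constant: H = [[8, 4], [4, 4]].
det(H) = 8·4 − 4² = 16.
det(H) > 0 and tr(H) = 12 > 0, so H is positive definite and the point is a local minimum.

local minimum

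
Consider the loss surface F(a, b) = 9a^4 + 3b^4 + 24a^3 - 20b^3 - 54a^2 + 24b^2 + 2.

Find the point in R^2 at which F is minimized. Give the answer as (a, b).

F(a,b) separates as P(a) + Q(b) + 2, so its minimum is min P + min Q + 2.
P'(a) = 36a(a - 1)(a + 3) vanishes at a ∈ {-3, 0, 1}; Q'(b) = 12b(b - 4)(b - 1) vanishes at b ∈ {0, 1, 4}.
Local minima of P (where P''>0): P(-3)=-405, P(1)=-21. Local minima of Q: Q(0)=0, Q(4)=-128.
So the global minimum of F is P(-3) + Q(4) + 2 = -405 − 128 + 2 = -531, attained at (-3, 4).

(-3, 4)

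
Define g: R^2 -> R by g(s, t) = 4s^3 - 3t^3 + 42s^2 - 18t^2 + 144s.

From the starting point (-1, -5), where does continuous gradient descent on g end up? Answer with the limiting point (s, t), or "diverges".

(-3, -4)

g is separable, so gradient descent decouples: s follows -∂g/∂s, t follows -∂g/∂t.
∂g/∂s = 12(s + 3)(s + 4); at s=-1 this is 72, so s decreases.
∂g/∂t = -9t(t + 4); at t=-5 this is -45, so t increases.
s converges to its nearest critical value -3 (a local min of the s-part); t converges to -4. The iterate converges to (-3, -4).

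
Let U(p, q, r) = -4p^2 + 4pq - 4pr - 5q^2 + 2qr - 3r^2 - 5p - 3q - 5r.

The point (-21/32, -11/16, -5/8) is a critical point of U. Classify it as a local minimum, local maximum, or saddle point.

The Hessian is constant: H = [[-8, 4, -4], [4, -10, 2], [-4, 2, -6]].
Leading principal minors: Δ₁ = -8, Δ₂ = 64, Δ₃ = -256.
The minors alternate sign starting negative (−, +, −), so H is negative definite: a local maximum.

local maximum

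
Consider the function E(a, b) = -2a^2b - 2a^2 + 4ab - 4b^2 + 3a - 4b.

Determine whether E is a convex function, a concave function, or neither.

The term -2a^2b is cubic, so the Hessian is not constant.
∂²E/∂a² = -4b - 4, which takes both signs as b varies (negative for sufficiently large b). A diagonal entry of the Hessian changing sign means the Hessian is neither positive- nor negative-semidefinite on all of R^2.

neither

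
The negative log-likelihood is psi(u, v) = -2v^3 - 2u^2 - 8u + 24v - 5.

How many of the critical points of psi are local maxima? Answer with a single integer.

1

psi separates as a function of u plus a function of v, so ∇psi=0 decouples.
∂psi/∂u = -4(u + 2) = 0 at u ∈ {-2}; ∂psi/∂v = -6(v - 2)(v + 2) = 0 at v ∈ {-2, 2}.
The Hessian is diagonal: diag(psi_uu, psi_vv). Second derivatives: psi_uu(-2)=-4; psi_vv(-2)=24, psi_vv(2)=-24.
Local maxima occur where both diagonal entries negative: (-2, 2). Count: 1.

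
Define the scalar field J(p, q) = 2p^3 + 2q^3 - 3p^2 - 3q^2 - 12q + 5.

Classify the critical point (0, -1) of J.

The mixed partial ∂²J/∂p∂q is 0, so the Hessian at any point is diag(J_pp, J_qq) = diag(6(2p - 1), 6(2q - 1)).
At (0, -1): H = diag(-6, -18).
Both eigenvalues are negative, so H is negative definite: a local maximum.

local maximum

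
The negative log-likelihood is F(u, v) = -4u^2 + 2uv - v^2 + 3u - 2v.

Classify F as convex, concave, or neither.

F is quadratic, so its Hessian is the constant matrix H = [[-8, 2], [2, -2]].
det(H) = 12, tr(H) = -10.
det(H) > 0 and tr(H) < 0, so H is negative definite everywhere: concave.

concave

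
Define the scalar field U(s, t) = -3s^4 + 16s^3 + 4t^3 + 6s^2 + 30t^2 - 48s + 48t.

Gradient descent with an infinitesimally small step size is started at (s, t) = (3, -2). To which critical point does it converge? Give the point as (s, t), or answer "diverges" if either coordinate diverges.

U is separable, so gradient descent decouples: s follows -∂U/∂s, t follows -∂U/∂t.
∂U/∂s = -12(s - 4)(s - 1)(s + 1); at s=3 this is 96, so s decreases.
∂U/∂t = 12(t + 1)(t + 4); at t=-2 this is -24, so t increases.
s converges to its nearest critical value 1 (a local min of the s-part); t converges to -1. The iterate converges to (1, -1).

(1, -1)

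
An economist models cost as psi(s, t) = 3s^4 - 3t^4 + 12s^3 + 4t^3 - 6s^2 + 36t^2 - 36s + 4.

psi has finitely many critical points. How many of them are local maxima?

psi separates as a function of s plus a function of t, so ∇psi=0 decouples.
∂psi/∂s = 12(s - 1)(s + 1)(s + 3) = 0 at s ∈ {-3, -1, 1}; ∂psi/∂t = -12t(t - 3)(t + 2) = 0 at t ∈ {-2, 0, 3}.
The Hessian is diagonal: diag(psi_ss, psi_tt). Second derivatives: psi_ss(-3)=96, psi_ss(-1)=-48, psi_ss(1)=96; psi_tt(-2)=-120, psi_tt(0)=72, psi_tt(3)=-180.
Local maxima occur where both diagonal entries negative: (-1, -2), (-1, 3). Count: 2.

2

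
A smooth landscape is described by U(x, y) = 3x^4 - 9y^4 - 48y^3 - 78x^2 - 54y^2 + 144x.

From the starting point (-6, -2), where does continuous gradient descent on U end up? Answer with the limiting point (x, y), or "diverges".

U is separable, so gradient descent decouples: x follows -∂U/∂x, y follows -∂U/∂y.
∂U/∂x = 12(x - 3)(x - 1)(x + 4); at x=-6 this is -1512, so x increases.
∂U/∂y = -36y(y + 1)(y + 3); at y=-2 this is -72, so y increases.
x converges to its nearest critical value -4 (a local min of the x-part); y converges to -1. The iterate converges to (-4, -1).

(-4, -1)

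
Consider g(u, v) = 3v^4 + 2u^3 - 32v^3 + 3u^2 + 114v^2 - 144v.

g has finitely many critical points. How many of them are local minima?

g separates as a function of u plus a function of v, so ∇g=0 decouples.
∂g/∂u = 6u(u + 1) = 0 at u ∈ {-1, 0}; ∂g/∂v = 12(v - 4)(v - 3)(v - 1) = 0 at v ∈ {1, 3, 4}.
The Hessian is diagonal: diag(g_uu, g_vv). Second derivatives: g_uu(-1)=-6, g_uu(0)=6; g_vv(1)=72, g_vv(3)=-24, g_vv(4)=36.
Local minima occur where both diagonal entries positive: (0, 1), (0, 4). Count: 2.

2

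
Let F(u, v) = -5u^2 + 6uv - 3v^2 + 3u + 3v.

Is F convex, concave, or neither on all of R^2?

concave

F is quadratic, so its Hessian is the constant matrix H = [[-10, 6], [6, -6]].
det(H) = 24, tr(H) = -16.
det(H) > 0 and tr(H) < 0, so H is negative definite everywhere: concave.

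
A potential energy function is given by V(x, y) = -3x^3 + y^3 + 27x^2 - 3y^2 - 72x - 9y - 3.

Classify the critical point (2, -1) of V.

The mixed partial ∂²V/∂x∂y is 0, so the Hessian at any point is diag(V_xx, V_yy) = diag(18(-x + 3), 6(y - 1)).
At (2, -1): H = diag(18, -12).
The eigenvalues have opposite signs, so H is indefinite: a saddle point.

saddle point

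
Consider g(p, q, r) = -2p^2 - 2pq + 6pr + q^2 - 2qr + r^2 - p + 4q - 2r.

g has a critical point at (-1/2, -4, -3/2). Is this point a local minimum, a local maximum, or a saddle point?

saddle point

The Hessian is constant: H = [[-4, -2, 6], [-2, 2, -2], [6, -2, 2]].
Leading principal minors: Δ₁ = -4, Δ₂ = -12, Δ₃ = -32.
The minors fit neither the all-positive nor the alternating-sign pattern, so H is indefinite: a saddle point.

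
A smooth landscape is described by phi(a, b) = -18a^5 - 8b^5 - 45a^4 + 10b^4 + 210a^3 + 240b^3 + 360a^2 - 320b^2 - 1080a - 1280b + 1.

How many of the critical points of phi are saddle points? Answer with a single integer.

phi separates as a function of a plus a function of b, so ∇phi=0 decouples.
∂phi/∂a = -90(a - 2)(a - 1)(a + 2)(a + 3) = 0 at a ∈ {-3, -2, 1, 2}; ∂phi/∂b = -40(b - 4)(b - 2)(b + 1)(b + 4) = 0 at b ∈ {-4, -1, 2, 4}.
The Hessian is diagonal: diag(phi_aa, phi_bb). Second derivatives: phi_aa(-3)=1800, phi_aa(-2)=-1080, phi_aa(1)=1080, phi_aa(2)=-1800; phi_bb(-4)=5760, phi_bb(-1)=-1800, phi_bb(2)=1440, phi_bb(4)=-3200.
Saddle points occur where the two diagonal entries have opposite signs: (-3, -1), (-3, 4), (-2, -4), (-2, 2), (1, -1), (1, 4), (2, -4), (2, 2). Count: 8.

8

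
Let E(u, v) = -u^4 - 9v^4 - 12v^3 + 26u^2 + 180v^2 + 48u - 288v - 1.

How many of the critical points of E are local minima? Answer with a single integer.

E separates as a function of u plus a function of v, so ∇E=0 decouples.
∂E/∂u = -4(u - 4)(u + 1)(u + 3) = 0 at u ∈ {-3, -1, 4}; ∂E/∂v = -36(v - 2)(v - 1)(v + 4) = 0 at v ∈ {-4, 1, 2}.
The Hessian is diagonal: diag(E_uu, E_vv). Second derivatives: E_uu(-3)=-56, E_uu(-1)=40, E_uu(4)=-140; E_vv(-4)=-1080, E_vv(1)=180, E_vv(2)=-216.
Local minima occur where both diagonal entries positive: (-1, 1). Count: 1.

1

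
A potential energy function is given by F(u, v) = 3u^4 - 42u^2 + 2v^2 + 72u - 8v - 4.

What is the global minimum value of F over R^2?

-363

F(u,v) separates as P(u) + Q(v) − 4, so its minimum is min P + min Q − 4.
P'(u) = 12(u - 2)(u - 1)(u + 3) vanishes at u ∈ {-3, 1, 2}; Q'(v) = 4v - 8 vanishes at v ∈ {2}.
Local minima of P (where P''>0): P(-3)=-351, P(2)=24. Local minima of Q: Q(2)=-8.
So the global minimum of F is P(-3) + Q(2) − 4 = -351 − 8 − 4 = -363, attained at (-3, 2).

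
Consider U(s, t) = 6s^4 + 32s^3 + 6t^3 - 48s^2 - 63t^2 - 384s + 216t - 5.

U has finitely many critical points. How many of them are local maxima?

U separates as a function of s plus a function of t, so ∇U=0 decouples.
∂U/∂s = 24(s - 2)(s + 2)(s + 4) = 0 at s ∈ {-4, -2, 2}; ∂U/∂t = 18(t - 4)(t - 3) = 0 at t ∈ {3, 4}.
The Hessian is diagonal: diag(U_ss, U_tt). Second derivatives: U_ss(-4)=288, U_ss(-2)=-192, U_ss(2)=576; U_tt(3)=-18, U_tt(4)=18.
Local maxima occur where both diagonal entries negative: (-2, 3). Count: 1.

1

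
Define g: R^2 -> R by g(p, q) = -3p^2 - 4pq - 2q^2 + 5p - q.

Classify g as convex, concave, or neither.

concave

g is quadratic, so its Hessian is the constant matrix H = [[-6, -4], [-4, -4]].
det(H) = 8, tr(H) = -10.
det(H) > 0 and tr(H) < 0, so H is negative definite everywhere: concave.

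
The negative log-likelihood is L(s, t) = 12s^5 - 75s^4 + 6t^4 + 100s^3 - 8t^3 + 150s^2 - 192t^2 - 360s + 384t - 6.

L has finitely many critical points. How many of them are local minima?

L separates as a function of s plus a function of t, so ∇L=0 decouples.
∂L/∂s = 60(s - 3)(s - 2)(s - 1)(s + 1) = 0 at s ∈ {-1, 1, 2, 3}; ∂L/∂t = 24(t - 4)(t - 1)(t + 4) = 0 at t ∈ {-4, 1, 4}.
The Hessian is diagonal: diag(L_ss, L_tt). Second derivatives: L_ss(-1)=-1440, L_ss(1)=240, L_ss(2)=-180, L_ss(3)=480; L_tt(-4)=960, L_tt(1)=-360, L_tt(4)=576.
Local minima occur where both diagonal entries positive: (1, -4), (1, 4), (3, -4), (3, 4). Count: 4.

4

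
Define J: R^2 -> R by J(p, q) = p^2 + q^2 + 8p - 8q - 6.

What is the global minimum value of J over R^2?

J(p,q) separates as A(p) + B(q) − 6, so its minimum is min A + min B − 6.
A'(p) = 2p + 8 vanishes at p ∈ {-4}; B'(q) = 2q - 8 vanishes at q ∈ {4}.
Local minima of A (where A''>0): A(-4)=-16. Local minima of B: B(4)=-16.
So the global minimum of J is A(-4) + B(4) − 6 = -16 − 16 − 6 = -38, attained at (-4, 4).

-38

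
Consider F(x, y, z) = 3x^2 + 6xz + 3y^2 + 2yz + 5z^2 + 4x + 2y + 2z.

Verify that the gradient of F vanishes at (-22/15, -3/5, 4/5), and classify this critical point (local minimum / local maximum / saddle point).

local minimum

∇F = (6x + 6z + 4, 6y + 2z + 2, 6x + 2y + 10z + 2); substituting (-22/15, -3/5, 4/5) gives ∇F = (0, 0, 0), so (-22/15, -3/5, 4/5) is indeed a critical point.
The Hessian is constant: H = [[6, 0, 6], [0, 6, 2], [6, 2, 10]].
Leading principal minors: Δ₁ = 6, Δ₂ = 36, Δ₃ = 120.
All leading minors are positive, so H is positive definite: a local minimum.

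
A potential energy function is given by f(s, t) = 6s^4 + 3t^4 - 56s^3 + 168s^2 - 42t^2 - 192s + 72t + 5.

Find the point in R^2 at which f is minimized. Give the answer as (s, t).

(4, -3)

f(s,t) separates as P(s) + Q(t) + 5, so its minimum is min P + min Q + 5.
P'(s) = 24(s - 4)(s - 2)(s - 1) vanishes at s ∈ {1, 2, 4}; Q'(t) = 12(t - 2)(t - 1)(t + 3) vanishes at t ∈ {-3, 1, 2}.
Local minima of P (where P''>0): P(1)=-74, P(4)=-128. Local minima of Q: Q(-3)=-351, Q(2)=24.
So the global minimum of f is P(4) + Q(-3) + 5 = -128 − 351 + 5 = -474, attained at (4, -3).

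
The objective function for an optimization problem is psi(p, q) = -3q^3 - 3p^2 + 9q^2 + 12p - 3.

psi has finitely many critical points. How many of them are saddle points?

1

psi separates as a function of p plus a function of q, so ∇psi=0 decouples.
∂psi/∂p = -6(p - 2) = 0 at p ∈ {2}; ∂psi/∂q = -9q(q - 2) = 0 at q ∈ {0, 2}.
The Hessian is diagonal: diag(psi_pp, psi_qq). Second derivatives: psi_pp(2)=-6; psi_qq(0)=18, psi_qq(2)=-18.
Saddle points occur where the two diagonal entries have opposite signs: (2, 0). Count: 1.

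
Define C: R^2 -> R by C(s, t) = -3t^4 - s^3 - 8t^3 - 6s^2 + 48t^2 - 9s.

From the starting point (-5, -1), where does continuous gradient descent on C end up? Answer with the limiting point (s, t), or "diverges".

(-3, 0)

C is separable, so gradient descent decouples: s follows -∂C/∂s, t follows -∂C/∂t.
∂C/∂s = -3(s + 1)(s + 3); at s=-5 this is -24, so s increases.
∂C/∂t = -12t(t - 2)(t + 4); at t=-1 this is -108, so t increases.
s converges to its nearest critical value -3 (a local min of the s-part); t converges to 0. The iterate converges to (-3, 0).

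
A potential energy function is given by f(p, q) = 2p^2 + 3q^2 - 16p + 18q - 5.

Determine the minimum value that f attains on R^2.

-64

f(p,q) separates as A(p) + B(q) − 5, so its minimum is min A + min B − 5.
A'(p) = 4p - 16 vanishes at p ∈ {4}; B'(q) = 6q + 18 vanishes at q ∈ {-3}.
Local minima of A (where A''>0): A(4)=-32. Local minima of B: B(-3)=-27.
So the global minimum of f is A(4) + B(-3) − 5 = -32 − 27 − 5 = -64, attained at (4, -3).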